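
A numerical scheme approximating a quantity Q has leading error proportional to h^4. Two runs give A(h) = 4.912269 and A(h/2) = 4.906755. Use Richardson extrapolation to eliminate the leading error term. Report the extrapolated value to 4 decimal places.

4.9064

The leading error scales as h^4; refining by a factor of 2 reduces it by 2^4 = 16.
Extrapolated value = (16·A(h/2) − A(h)) / (16 − 1)
= (16·4.906755 − 4.912269) / 15
= 73.595811 / 15 = 4.906387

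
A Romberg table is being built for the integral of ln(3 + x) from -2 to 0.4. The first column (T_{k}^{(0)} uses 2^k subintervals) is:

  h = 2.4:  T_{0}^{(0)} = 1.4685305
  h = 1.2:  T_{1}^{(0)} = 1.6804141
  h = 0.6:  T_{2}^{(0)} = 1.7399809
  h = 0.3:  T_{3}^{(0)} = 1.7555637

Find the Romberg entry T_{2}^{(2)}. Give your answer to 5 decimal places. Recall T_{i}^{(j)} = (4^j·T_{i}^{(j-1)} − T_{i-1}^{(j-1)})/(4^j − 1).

1.76042

Richardson extrapolation on the trapezoidal column (denominator 4−1=3):
T_{1}^{(1)} = 1.6804141 + (1.6804141 − 1.4685305)/3 = 1.7510420
T_{2}^{(1)} = 1.7399809 + (1.7399809 − 1.6804141)/3 = 1.7598365
T_{2}^{(2)} = 1.7598365 + (1.7598365 − 1.7510420)/15 = 1.7604228
(Column j=1 coincides with Simpson's rule on the same nodes.)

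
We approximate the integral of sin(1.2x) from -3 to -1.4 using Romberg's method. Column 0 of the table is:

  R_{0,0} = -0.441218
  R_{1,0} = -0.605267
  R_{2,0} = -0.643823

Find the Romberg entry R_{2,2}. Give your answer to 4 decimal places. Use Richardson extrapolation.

Richardson extrapolation on the trapezoidal column (denominator 4−1=3):
R_{1,1} = (4·(-0.605267) − (-0.441218)) / 3 = -0.659950
R_{2,1} = (4·(-0.643823) − (-0.605267)) / 3 = -0.656675
R_{2,2} = -0.656675 + (-0.656675 − (-0.659950))/15 = -0.656457

-0.6565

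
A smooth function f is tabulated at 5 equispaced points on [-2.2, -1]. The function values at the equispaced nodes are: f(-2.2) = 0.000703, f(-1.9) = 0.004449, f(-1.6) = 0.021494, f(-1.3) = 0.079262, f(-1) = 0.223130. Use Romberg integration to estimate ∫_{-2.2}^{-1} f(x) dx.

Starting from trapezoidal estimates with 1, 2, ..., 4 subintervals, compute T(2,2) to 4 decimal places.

T(0,0) (trapezoid, 1 panel, h=1.2000): 0.134300
T(1,0) (trapezoid, 2 panels, h=0.6000): 0.080046
T(2,0) (trapezoid, 4 panels, h=0.3000): 0.065136
T(1,1) = 0.080046 + (0.080046 − 0.134300)/3 = 0.061961
T(2,1) = 0.065136 + (0.065136 − 0.080046)/3 = 0.060166
T(2,2) = 0.060166 + (0.060166 − 0.061961)/15 = 0.060046

0.0600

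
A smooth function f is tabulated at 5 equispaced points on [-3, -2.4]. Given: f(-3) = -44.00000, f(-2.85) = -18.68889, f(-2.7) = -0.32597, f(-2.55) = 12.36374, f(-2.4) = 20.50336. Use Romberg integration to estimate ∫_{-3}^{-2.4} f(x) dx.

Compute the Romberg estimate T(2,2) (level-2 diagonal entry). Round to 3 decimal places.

-2.472

T(0,0) (trapezoid, 1 panel, h=0.6000): -7.04899
T(1,0) (trapezoid, 2 panels, h=0.3000): -3.62229
T(2,0) (trapezoid, 4 panels, h=0.1500): -2.75992
T(1,1) = -3.62229 + (-3.62229 − (-7.04899))/3 = -2.48006
T(2,1) = -2.75992 + (-2.75992 − (-3.62229))/3 = -2.47246
T(2,2) = -2.47246 + (-2.47246 − (-2.48006))/15 = -2.47195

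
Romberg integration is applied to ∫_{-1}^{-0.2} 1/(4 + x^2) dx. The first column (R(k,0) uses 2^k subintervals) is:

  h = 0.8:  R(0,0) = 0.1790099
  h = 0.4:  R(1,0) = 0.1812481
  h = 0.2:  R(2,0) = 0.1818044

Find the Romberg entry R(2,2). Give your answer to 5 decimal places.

0.18199

Richardson extrapolation on the trapezoidal column (denominator 4−1=3):
R(1,1) = (4·0.1812481 − 0.1790099) / 3 = 0.1819942
R(2,1) = (4·0.1818044 − 0.1812481) / 3 = 0.1819898
R(2,2) = (16·0.1819898 − 0.1819942) / 15 = 0.1819895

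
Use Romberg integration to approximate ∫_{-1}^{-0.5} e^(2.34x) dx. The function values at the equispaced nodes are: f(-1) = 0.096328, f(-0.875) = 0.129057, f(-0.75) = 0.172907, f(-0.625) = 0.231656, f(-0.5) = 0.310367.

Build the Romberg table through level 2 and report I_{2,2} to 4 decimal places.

0.0915

I_{0,0} (trapezoid, 1 panel, h=0.5000): 0.101674
I_{1,0} (trapezoid, 2 panels, h=0.2500): 0.094064
I_{2,0} (trapezoid, 4 panels, h=0.1250): 0.092121
I_{1,1} = 0.094064 + (0.094064 − 0.101674)/3 = 0.091527
I_{2,1} = 0.092121 + (0.092121 − 0.094064)/3 = 0.091473
I_{2,2} = 0.091473 + (0.091473 − 0.091527)/15 = 0.091469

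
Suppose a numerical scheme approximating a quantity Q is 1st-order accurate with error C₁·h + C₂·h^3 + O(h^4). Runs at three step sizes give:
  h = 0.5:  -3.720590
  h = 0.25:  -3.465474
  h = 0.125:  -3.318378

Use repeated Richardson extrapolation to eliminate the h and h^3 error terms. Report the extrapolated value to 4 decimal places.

First eliminate the h term (factor 2^1 = 2):
  B₁ = (2·(-3.465474) − (-3.720590))/1 = -3.210358
  B₂ = (2·(-3.318378) − (-3.465474))/1 = -3.171282
Then eliminate the h^3 term (factor 2^3 = 8):
  (8·(-3.171282) − (-3.210358))/7 = -3.165700

-3.1657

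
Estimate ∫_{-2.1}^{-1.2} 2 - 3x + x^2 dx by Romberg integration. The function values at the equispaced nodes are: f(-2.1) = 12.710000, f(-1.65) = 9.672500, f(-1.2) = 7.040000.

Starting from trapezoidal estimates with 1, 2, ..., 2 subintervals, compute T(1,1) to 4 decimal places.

8.7660

T(0,0) (trapezoid, 1 panel, h=0.9000): 8.887500
T(1,0) (trapezoid, 2 panels, h=0.4500): 8.796375
T(1,1) = 8.796375 + (8.796375 − 8.887500)/3 = 8.766000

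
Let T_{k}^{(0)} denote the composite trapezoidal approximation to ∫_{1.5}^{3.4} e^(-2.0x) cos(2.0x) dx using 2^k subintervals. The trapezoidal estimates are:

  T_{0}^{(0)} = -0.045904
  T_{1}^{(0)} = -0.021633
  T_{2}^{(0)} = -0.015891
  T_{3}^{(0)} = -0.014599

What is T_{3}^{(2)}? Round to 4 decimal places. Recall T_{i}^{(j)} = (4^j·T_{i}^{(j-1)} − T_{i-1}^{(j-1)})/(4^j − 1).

-0.0142

Richardson extrapolation on the trapezoidal column (denominator 4−1=3):
T_{2}^{(1)} = (4·(-0.015891) − (-0.021633)) / 3 = -0.013977
T_{3}^{(1)} = (4·(-0.014599) − (-0.015891)) / 3 = -0.014168
T_{3}^{(2)} = (16·(-0.014168) − (-0.013977)) / 15 = -0.014181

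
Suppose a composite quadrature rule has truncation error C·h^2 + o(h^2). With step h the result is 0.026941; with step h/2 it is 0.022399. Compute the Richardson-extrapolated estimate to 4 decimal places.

The leading error scales as h^2; refining by a factor of 2 reduces it by 2^2 = 4.
Extrapolated value = (4·A(h/2) − A(h)) / (4 − 1)
= (4·0.022399 − 0.026941) / 3
= 0.062655 / 3 = 0.020885

0.0209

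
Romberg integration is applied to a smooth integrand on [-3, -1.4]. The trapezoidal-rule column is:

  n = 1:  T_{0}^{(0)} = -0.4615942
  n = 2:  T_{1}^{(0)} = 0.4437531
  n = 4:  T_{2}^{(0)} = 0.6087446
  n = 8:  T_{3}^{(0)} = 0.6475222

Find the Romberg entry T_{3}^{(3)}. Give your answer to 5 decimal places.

Richardson extrapolation on the trapezoidal column (denominator 4−1=3):
T_{1}^{(1)} = 0.4437531 + (0.4437531 − (-0.4615942))/3 = 0.7455355
T_{2}^{(1)} = (4·0.6087446 − 0.4437531) / 3 = 0.6637418
T_{3}^{(1)} = (4·0.6475222 − 0.6087446) / 3 = 0.6604481
T_{2}^{(2)} = 0.6637418 + (0.6637418 − 0.7455355)/15 = 0.6582889
T_{3}^{(2)} = 0.6604481 + (0.6604481 − 0.6637418)/15 = 0.6602285
T_{3}^{(3)} = 0.6602285 + (0.6602285 − 0.6582889)/63 = 0.6602593
(Column j=1 coincides with Simpson's rule on the same nodes.)

0.66026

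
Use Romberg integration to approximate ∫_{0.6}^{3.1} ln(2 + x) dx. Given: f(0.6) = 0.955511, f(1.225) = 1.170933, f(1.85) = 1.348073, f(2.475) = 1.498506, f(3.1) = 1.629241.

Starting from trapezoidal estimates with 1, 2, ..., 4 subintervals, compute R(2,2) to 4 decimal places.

R(0,0) (trapezoid, 1 panel, h=2.5000): 3.230940
R(1,0) (trapezoid, 2 panels, h=1.2500): 3.300561
R(2,0) (trapezoid, 4 panels, h=0.6250): 3.318680
R(1,1) = 3.300561 + (3.300561 − 3.230940)/3 = 3.323768
R(2,1) = 3.318680 + (3.318680 − 3.300561)/3 = 3.324720
R(2,2) = 3.324720 + (3.324720 − 3.323768)/15 = 3.324783

3.3248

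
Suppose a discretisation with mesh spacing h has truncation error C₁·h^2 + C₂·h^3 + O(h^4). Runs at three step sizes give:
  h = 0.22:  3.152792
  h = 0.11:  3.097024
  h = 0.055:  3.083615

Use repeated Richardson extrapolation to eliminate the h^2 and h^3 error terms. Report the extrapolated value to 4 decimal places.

3.0792

First eliminate the h^2 term (factor 2^2 = 4):
  B₁ = (4·3.097024 − 3.152792)/3 = 3.078435
  B₂ = (4·3.083615 − 3.097024)/3 = 3.079145
Then eliminate the h^3 term (factor 2^3 = 8):
  (8·3.079145 − 3.078435)/7 = 3.079246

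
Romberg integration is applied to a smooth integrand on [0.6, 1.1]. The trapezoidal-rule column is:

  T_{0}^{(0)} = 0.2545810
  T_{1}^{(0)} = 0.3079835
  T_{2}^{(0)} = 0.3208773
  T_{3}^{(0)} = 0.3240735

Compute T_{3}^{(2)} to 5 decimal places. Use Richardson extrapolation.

0.32514

Richardson extrapolation on the trapezoidal column (denominator 4−1=3):
T_{2}^{(1)} = 0.3208773 + (0.3208773 − 0.3079835)/3 = 0.3251752
T_{3}^{(1)} = (4·0.3240735 − 0.3208773) / 3 = 0.3251389
T_{3}^{(2)} = 0.3251389 + (0.3251389 − 0.3251752)/15 = 0.3251365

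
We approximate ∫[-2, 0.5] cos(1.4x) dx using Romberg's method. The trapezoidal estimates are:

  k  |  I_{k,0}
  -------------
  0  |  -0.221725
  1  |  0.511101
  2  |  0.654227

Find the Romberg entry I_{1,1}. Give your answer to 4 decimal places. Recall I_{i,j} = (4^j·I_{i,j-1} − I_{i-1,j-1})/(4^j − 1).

Richardson extrapolation on the trapezoidal column (denominator 4−1=3):
I_{1,1} = (4·0.511101 − (-0.221725)) / 3 = 0.755376

0.7554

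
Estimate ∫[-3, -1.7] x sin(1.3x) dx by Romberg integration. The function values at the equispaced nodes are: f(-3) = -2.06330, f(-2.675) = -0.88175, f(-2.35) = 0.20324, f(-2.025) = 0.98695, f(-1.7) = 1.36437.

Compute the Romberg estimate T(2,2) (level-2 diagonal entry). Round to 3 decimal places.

T(0,0) (trapezoid, 1 panel, h=1.3000): -0.45430
T(1,0) (trapezoid, 2 panels, h=0.6500): -0.09505
T(2,0) (trapezoid, 4 panels, h=0.3250): -0.01333
T(1,1) = -0.09505 + (-0.09505 − (-0.45430))/3 = 0.02470
T(2,1) = -0.01333 + (-0.01333 − (-0.09505))/3 = 0.01391
T(2,2) = 0.01391 + (0.01391 − 0.02470)/15 = 0.01319

0.013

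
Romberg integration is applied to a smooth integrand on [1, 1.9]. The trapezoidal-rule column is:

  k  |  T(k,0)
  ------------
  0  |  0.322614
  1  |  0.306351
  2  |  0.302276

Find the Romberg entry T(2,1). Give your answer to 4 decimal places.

0.3009

T(2,1) = (4·0.302276 − 0.306351) / 3 = 0.300918
(Column j=1 coincides with Simpson's rule on the same nodes.)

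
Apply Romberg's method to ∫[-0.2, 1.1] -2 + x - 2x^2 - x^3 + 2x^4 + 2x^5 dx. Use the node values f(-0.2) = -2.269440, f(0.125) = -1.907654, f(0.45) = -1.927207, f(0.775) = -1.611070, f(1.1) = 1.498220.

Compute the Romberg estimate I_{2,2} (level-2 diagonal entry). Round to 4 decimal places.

I_{0,0} (trapezoid, 1 panel, h=1.3000): -0.501293
I_{1,0} (trapezoid, 2 panels, h=0.6500): -1.503331
I_{2,0} (trapezoid, 4 panels, h=0.3250): -1.895251
I_{1,1} = -1.503331 + (-1.503331 − (-0.501293))/3 = -1.837344
I_{2,1} = -1.895251 + (-1.895251 − (-1.503331))/3 = -2.025891
I_{2,2} = -2.025891 + (-2.025891 − (-1.837344))/15 = -2.038461

-2.0385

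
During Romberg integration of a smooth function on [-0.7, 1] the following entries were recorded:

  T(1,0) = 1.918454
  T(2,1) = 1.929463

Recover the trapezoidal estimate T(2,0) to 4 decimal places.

From T(2,1) = (4·T(2,0) − T(1,0))/3, solve for T(2,0):
4·T(2,0) = 3·1.929463 + 1.918454 = 7.706843
T(2,0) = 1.926711

1.9267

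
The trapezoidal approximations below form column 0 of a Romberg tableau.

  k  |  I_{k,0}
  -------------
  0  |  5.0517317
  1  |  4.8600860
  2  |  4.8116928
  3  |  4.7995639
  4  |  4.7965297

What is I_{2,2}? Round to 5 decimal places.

4.79552

I_{1,1} = 4.8600860 + (4.8600860 − 5.0517317)/3 = 4.7962041
I_{2,1} = (4·4.8116928 − 4.8600860) / 3 = 4.7955617
I_{2,2} = (16·4.7955617 − 4.7962041) / 15 = 4.7955189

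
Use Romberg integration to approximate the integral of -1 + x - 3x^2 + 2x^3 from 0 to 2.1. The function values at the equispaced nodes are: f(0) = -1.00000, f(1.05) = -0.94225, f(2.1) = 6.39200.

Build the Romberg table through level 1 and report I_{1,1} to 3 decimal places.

I_{0,0} (trapezoid, 1 panel, h=2.1000): 5.66160
I_{1,0} (trapezoid, 2 panels, h=1.0500): 1.84144
I_{1,1} = 1.84144 + (1.84144 − 5.66160)/3 = 0.56805

0.568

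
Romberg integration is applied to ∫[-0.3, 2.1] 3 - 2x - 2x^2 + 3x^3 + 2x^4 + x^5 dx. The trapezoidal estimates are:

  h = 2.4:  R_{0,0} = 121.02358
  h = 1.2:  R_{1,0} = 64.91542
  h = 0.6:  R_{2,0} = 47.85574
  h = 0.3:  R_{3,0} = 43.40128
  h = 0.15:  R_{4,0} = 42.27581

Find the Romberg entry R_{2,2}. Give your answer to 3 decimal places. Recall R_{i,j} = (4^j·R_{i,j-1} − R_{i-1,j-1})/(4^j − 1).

Richardson extrapolation on the trapezoidal column (denominator 4−1=3):
R_{1,1} = (4·64.91542 − 121.02358) / 3 = 46.21270
R_{2,1} = (4·47.85574 − 64.91542) / 3 = 42.16918
R_{2,2} = 42.16918 + (42.16918 − 46.21270)/15 = 41.89961
(Column j=1 coincides with Simpson's rule on the same nodes.)

41.900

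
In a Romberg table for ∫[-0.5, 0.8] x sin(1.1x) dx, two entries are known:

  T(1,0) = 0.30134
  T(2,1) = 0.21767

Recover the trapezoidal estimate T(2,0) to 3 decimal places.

0.239

From T(2,1) = (4·T(2,0) − T(1,0))/3, solve for T(2,0):
4·T(2,0) = 3·0.21767 + 0.30134 = 0.95435
T(2,0) = 0.23859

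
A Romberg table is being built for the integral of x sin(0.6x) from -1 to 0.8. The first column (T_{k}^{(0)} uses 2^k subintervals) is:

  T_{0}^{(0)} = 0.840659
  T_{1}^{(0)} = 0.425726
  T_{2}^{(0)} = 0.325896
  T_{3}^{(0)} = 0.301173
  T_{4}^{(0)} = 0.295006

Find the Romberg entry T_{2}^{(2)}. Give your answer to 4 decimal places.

Richardson extrapolation on the trapezoidal column (denominator 4−1=3):
T_{1}^{(1)} = (4·0.425726 − 0.840659) / 3 = 0.287415
T_{2}^{(1)} = 0.325896 + (0.325896 − 0.425726)/3 = 0.292619
T_{2}^{(2)} = 0.292619 + (0.292619 − 0.287415)/15 = 0.292966
(Column j=1 coincides with Simpson's rule on the same nodes.)

0.2930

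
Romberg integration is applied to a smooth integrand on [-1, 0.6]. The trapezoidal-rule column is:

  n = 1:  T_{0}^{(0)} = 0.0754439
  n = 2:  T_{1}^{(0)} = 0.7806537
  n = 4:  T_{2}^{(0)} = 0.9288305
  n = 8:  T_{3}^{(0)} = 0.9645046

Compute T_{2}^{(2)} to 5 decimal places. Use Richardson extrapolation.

Richardson extrapolation on the trapezoidal column (denominator 4−1=3):
T_{1}^{(1)} = (4·0.7806537 − 0.0754439) / 3 = 1.0157236
T_{2}^{(1)} = 0.9288305 + (0.9288305 − 0.7806537)/3 = 0.9782228
T_{2}^{(2)} = 0.9782228 + (0.9782228 − 1.0157236)/15 = 0.9757227

0.97572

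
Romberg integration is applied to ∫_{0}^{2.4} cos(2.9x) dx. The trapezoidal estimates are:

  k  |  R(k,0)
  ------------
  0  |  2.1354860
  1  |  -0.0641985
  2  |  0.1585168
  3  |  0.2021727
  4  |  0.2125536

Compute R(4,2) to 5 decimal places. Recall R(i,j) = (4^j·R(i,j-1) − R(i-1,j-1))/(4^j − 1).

Richardson extrapolation on the trapezoidal column (denominator 4−1=3):
R(3,1) = 0.2021727 + (0.2021727 − 0.1585168)/3 = 0.2167247
R(4,1) = (4·0.2125536 − 0.2021727) / 3 = 0.2160139
R(4,2) = (16·0.2160139 − 0.2167247) / 15 = 0.2159665

0.21597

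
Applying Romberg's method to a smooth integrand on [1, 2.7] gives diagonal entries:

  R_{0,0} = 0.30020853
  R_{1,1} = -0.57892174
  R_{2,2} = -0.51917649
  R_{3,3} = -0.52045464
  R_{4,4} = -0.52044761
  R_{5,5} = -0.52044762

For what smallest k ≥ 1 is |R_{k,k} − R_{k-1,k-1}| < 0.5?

|R_{1,1} − R_{0,0}| = 0.87913027 ≥ 0.5
|R_{2,2} − R_{1,1}| = 0.05974525 < 0.5

k = 2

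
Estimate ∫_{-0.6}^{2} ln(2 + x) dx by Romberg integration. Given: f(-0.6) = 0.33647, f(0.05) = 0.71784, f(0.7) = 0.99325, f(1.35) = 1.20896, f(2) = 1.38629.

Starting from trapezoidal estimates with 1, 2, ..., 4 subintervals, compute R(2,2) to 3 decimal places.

R(0,0) (trapezoid, 1 panel, h=2.6000): 2.23959
R(1,0) (trapezoid, 2 panels, h=1.3000): 2.41102
R(2,0) (trapezoid, 4 panels, h=0.6500): 2.45793
R(1,1) = 2.41102 + (2.41102 − 2.23959)/3 = 2.46816
R(2,1) = 2.45793 + (2.45793 − 2.41102)/3 = 2.47357
R(2,2) = 2.47357 + (2.47357 − 2.46816)/15 = 2.47393

2.474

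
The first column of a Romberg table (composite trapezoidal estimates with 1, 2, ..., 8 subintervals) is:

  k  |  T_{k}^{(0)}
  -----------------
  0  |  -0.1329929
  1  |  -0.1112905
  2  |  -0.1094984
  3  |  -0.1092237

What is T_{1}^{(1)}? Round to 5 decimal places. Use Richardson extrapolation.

-0.10406

T_{1}^{(1)} = -0.1112905 + (-0.1112905 − (-0.1329929))/3 = -0.1040564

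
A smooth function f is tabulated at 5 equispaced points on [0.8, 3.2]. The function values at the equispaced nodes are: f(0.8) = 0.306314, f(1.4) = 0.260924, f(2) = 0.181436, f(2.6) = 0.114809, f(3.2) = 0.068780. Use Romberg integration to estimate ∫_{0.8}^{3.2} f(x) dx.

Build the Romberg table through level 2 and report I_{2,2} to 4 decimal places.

0.4487

I_{0,0} (trapezoid, 1 panel, h=2.4000): 0.450113
I_{1,0} (trapezoid, 2 panels, h=1.2000): 0.442780
I_{2,0} (trapezoid, 4 panels, h=0.6000): 0.446830
I_{1,1} = 0.442780 + (0.442780 − 0.450113)/3 = 0.440336
I_{2,1} = 0.446830 + (0.446830 − 0.442780)/3 = 0.448180
I_{2,2} = 0.448180 + (0.448180 − 0.440336)/15 = 0.448703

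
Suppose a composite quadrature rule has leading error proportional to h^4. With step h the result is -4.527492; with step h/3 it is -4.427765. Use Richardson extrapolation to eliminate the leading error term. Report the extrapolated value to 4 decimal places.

The leading error scales as h^4; refining by a factor of 3 reduces it by 3^4 = 81.
Extrapolated value = (81·A(h/3) − A(h)) / (81 − 1)
= (81·(-4.427765) − (-4.527492)) / 80
= -354.121473 / 80 = -4.426518

-4.4265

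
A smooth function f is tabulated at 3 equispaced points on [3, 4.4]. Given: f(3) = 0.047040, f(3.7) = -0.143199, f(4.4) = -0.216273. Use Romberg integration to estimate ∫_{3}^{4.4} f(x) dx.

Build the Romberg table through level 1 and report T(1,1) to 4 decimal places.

-0.1731

T(0,0) (trapezoid, 1 panel, h=1.4000): -0.118463
T(1,0) (trapezoid, 2 panels, h=0.7000): -0.159471
T(1,1) = -0.159471 + (-0.159471 − (-0.118463))/3 = -0.173140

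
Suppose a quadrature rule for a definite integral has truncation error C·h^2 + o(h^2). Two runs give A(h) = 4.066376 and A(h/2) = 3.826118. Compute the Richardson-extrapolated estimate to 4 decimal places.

3.7460

Extrapolated value = (4·A(h/2) − A(h)) / (4 − 1)
= (4·3.826118 − 4.066376) / 3
= 11.238096 / 3 = 3.746032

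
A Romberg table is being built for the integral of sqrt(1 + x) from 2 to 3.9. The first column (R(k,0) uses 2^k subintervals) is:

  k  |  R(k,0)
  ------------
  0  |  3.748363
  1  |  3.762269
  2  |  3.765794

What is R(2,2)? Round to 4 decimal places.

3.7670

R(1,1) = 3.762269 + (3.762269 − 3.748363)/3 = 3.766904
R(2,1) = 3.765794 + (3.765794 − 3.762269)/3 = 3.766969
R(2,2) = (16·3.766969 − 3.766904) / 15 = 3.766973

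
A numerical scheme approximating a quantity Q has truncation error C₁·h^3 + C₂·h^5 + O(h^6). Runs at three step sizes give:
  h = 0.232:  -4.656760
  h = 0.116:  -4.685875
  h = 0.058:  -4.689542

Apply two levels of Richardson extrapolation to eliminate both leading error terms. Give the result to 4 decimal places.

First eliminate the h^3 term (factor 2^3 = 8):
  B₁ = (8·(-4.685875) − (-4.656760))/7 = -4.690034
  B₂ = (8·(-4.689542) − (-4.685875))/7 = -4.690066
Then eliminate the h^5 term (factor 2^5 = 32):
  (32·(-4.690066) − (-4.690034))/31 = -4.690067

-4.6901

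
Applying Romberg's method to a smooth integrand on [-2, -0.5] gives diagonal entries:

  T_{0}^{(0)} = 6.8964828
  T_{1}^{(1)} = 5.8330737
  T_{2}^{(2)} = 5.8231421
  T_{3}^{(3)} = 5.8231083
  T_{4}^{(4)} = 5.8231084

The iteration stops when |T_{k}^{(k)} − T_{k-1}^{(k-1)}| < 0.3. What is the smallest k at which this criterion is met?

k = 2

|T_{1}^{(1)} − T_{0}^{(0)}| = 1.0634091 ≥ 0.3
|T_{2}^{(2)} − T_{1}^{(1)}| = 0.0099316 < 0.3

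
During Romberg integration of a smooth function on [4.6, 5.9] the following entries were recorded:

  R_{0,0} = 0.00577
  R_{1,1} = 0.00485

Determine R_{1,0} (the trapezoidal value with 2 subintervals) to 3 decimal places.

From R_{1,1} = (4·R_{1,0} − R_{0,0})/3, solve for R_{1,0}:
4·R_{1,0} = 3·0.00485 + 0.00577 = 0.02032
R_{1,0} = 0.00508

0.005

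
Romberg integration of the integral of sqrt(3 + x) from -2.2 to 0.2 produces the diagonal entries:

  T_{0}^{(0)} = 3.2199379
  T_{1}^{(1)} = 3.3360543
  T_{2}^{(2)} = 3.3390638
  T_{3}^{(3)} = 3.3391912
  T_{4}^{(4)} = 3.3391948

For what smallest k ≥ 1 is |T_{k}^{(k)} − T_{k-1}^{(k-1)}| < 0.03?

|T_{1}^{(1)} − T_{0}^{(0)}| = 0.1161164 ≥ 0.03
|T_{2}^{(2)} − T_{1}^{(1)}| = 0.0030095 < 0.03

k = 2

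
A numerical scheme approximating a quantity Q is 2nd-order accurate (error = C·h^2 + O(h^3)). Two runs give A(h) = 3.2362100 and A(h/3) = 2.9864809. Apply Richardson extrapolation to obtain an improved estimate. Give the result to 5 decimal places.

Extrapolated value = (9·A(h/3) − A(h)) / (9 − 1)
= (9·2.9864809 − 3.2362100) / 8
= 23.6421181 / 8 = 2.9552648

2.95526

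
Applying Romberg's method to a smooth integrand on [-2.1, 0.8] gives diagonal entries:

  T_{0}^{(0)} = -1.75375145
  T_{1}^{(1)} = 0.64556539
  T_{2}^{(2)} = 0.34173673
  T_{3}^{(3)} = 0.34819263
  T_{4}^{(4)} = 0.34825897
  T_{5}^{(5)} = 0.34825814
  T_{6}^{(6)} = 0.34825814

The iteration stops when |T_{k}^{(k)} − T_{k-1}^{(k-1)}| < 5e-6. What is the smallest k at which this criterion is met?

k = 5

|T_{1}^{(1)} − T_{0}^{(0)}| = 2.39931684 ≥ 5e-6
|T_{2}^{(2)} − T_{1}^{(1)}| = 0.30382866 ≥ 5e-6
|T_{3}^{(3)} − T_{2}^{(2)}| = 0.00645590 ≥ 5e-6
|T_{4}^{(4)} − T_{3}^{(3)}| = 0.00006634 ≥ 5e-6
|T_{5}^{(5)} − T_{4}^{(4)}| = 0.00000083 < 5e-6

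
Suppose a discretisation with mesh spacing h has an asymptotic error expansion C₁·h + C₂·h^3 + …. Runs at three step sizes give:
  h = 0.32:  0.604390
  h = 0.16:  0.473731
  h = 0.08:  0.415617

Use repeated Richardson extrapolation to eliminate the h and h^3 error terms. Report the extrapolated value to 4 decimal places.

0.3596

First eliminate the h term (factor 2^1 = 2):
  B₁ = (2·0.473731 − 0.604390)/1 = 0.343072
  B₂ = (2·0.415617 − 0.473731)/1 = 0.357503
Then eliminate the h^3 term (factor 2^3 = 8):
  (8·0.357503 − 0.343072)/7 = 0.359565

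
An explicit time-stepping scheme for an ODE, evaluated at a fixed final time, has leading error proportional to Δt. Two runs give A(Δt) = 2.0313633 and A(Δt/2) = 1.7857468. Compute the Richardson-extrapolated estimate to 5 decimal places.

1.54013

The leading error scales as Δt; refining by a factor of 2 reduces it by 2^1 = 2.
Extrapolated value = (2·A(Δt/2) − A(Δt)) / (2 − 1)
= (2·1.7857468 − 2.0313633) / 1
= 1.5401303 / 1 = 1.5401303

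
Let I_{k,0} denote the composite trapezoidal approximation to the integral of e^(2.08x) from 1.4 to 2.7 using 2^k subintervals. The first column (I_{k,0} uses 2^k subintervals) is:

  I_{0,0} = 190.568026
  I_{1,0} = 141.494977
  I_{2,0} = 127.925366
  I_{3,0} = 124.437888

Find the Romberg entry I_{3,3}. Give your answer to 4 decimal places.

123.2666

Richardson extrapolation on the trapezoidal column (denominator 4−1=3):
I_{1,1} = 141.494977 + (141.494977 − 190.568026)/3 = 125.137294
I_{2,1} = (4·127.925366 − 141.494977) / 3 = 123.402162
I_{3,1} = 124.437888 + (124.437888 − 127.925366)/3 = 123.275395
I_{2,2} = 123.402162 + (123.402162 − 125.137294)/15 = 123.286487
I_{3,2} = (16·123.275395 − 123.402162) / 15 = 123.266944
I_{3,3} = 123.266944 + (123.266944 − 123.286487)/63 = 123.266634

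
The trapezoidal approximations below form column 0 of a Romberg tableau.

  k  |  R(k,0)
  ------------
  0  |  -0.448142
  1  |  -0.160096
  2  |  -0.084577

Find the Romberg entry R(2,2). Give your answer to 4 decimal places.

R(1,1) = (4·(-0.160096) − (-0.448142)) / 3 = -0.064081
R(2,1) = -0.084577 + (-0.084577 − (-0.160096))/3 = -0.059404
R(2,2) = -0.059404 + (-0.059404 − (-0.064081))/15 = -0.059092
(Column j=1 coincides with Simpson's rule on the same nodes.)

-0.0591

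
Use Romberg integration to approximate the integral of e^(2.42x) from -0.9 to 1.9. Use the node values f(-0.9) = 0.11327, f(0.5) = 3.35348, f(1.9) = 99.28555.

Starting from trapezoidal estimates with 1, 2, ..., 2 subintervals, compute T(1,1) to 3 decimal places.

T(0,0) (trapezoid, 1 panel, h=2.8000): 139.15835
T(1,0) (trapezoid, 2 panels, h=1.4000): 74.27405
T(1,1) = 74.27405 + (74.27405 − 139.15835)/3 = 52.64595

52.646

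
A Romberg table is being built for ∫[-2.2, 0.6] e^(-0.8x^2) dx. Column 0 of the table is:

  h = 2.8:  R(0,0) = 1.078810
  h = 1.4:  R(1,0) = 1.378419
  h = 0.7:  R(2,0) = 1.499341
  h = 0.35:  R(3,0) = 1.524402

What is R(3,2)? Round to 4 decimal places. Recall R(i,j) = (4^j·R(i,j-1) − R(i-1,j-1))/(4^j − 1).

Richardson extrapolation on the trapezoidal column (denominator 4−1=3):
R(2,1) = 1.499341 + (1.499341 − 1.378419)/3 = 1.539648
R(3,1) = (4·1.524402 − 1.499341) / 3 = 1.532756
R(3,2) = 1.532756 + (1.532756 − 1.539648)/15 = 1.532297

1.5323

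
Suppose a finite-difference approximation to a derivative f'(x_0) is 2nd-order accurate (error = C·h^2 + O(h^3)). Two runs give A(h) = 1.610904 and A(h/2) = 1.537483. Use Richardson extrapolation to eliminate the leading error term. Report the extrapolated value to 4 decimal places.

The leading error scales as h^2; refining by a factor of 2 reduces it by 2^2 = 4.
Extrapolated value = (4·A(h/2) − A(h)) / (4 − 1)
= (4·1.537483 − 1.610904) / 3
= 4.539028 / 3 = 1.513009

1.5130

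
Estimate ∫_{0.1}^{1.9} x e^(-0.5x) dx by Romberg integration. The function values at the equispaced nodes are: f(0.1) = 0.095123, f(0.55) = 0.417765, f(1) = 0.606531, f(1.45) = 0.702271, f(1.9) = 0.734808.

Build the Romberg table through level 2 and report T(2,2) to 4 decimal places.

0.9786

T(0,0) (trapezoid, 1 panel, h=1.8000): 0.746938
T(1,0) (trapezoid, 2 panels, h=0.9000): 0.919347
T(2,0) (trapezoid, 4 panels, h=0.4500): 0.963690
T(1,1) = 0.919347 + (0.919347 − 0.746938)/3 = 0.976817
T(2,1) = 0.963690 + (0.963690 − 0.919347)/3 = 0.978471
T(2,2) = 0.978471 + (0.978471 − 0.976817)/15 = 0.978581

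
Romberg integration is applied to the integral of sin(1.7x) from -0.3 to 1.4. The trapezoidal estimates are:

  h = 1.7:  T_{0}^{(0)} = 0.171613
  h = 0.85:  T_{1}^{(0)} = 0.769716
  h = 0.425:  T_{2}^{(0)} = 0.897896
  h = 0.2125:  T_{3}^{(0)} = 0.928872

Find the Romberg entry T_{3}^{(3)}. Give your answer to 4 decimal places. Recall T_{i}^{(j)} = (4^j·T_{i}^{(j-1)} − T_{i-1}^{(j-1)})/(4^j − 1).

0.9391

Richardson extrapolation on the trapezoidal column (denominator 4−1=3):
T_{1}^{(1)} = 0.769716 + (0.769716 − 0.171613)/3 = 0.969084
T_{2}^{(1)} = 0.897896 + (0.897896 − 0.769716)/3 = 0.940623
T_{3}^{(1)} = (4·0.928872 − 0.897896) / 3 = 0.939197
T_{2}^{(2)} = 0.940623 + (0.940623 − 0.969084)/15 = 0.938726
T_{3}^{(2)} = (16·0.939197 − 0.940623) / 15 = 0.939102
T_{3}^{(3)} = (64·0.939102 − 0.938726) / 63 = 0.939108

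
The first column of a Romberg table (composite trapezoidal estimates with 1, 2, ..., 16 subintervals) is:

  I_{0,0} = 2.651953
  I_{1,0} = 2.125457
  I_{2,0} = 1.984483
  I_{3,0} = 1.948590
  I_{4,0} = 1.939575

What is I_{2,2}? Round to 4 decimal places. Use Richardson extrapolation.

I_{1,1} = (4·2.125457 − 2.651953) / 3 = 1.949958
I_{2,1} = 1.984483 + (1.984483 − 2.125457)/3 = 1.937492
I_{2,2} = (16·1.937492 − 1.949958) / 15 = 1.936661

1.9367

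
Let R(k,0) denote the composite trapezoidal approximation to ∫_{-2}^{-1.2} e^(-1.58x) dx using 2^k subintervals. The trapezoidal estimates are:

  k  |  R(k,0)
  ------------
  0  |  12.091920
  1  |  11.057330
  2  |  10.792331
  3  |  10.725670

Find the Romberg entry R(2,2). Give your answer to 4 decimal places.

R(1,1) = (4·11.057330 − 12.091920) / 3 = 10.712467
R(2,1) = (4·10.792331 − 11.057330) / 3 = 10.703998
R(2,2) = (16·10.703998 − 10.712467) / 15 = 10.703433

10.7034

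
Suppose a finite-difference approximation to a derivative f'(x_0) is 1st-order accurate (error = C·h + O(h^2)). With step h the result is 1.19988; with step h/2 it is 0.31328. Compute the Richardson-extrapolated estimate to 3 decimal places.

-0.573

Extrapolated value = (2·A(h/2) − A(h)) / (2 − 1)
= (2·0.31328 − 1.19988) / 1
= -0.57332 / 1 = -0.57332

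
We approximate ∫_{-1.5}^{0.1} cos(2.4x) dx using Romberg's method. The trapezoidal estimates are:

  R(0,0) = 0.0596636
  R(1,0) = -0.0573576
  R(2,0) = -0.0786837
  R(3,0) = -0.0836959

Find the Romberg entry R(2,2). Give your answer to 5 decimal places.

Richardson extrapolation on the trapezoidal column (denominator 4−1=3):
R(1,1) = -0.0573576 + (-0.0573576 − 0.0596636)/3 = -0.0963647
R(2,1) = (4·(-0.0786837) − (-0.0573576)) / 3 = -0.0857924
R(2,2) = (16·(-0.0857924) − (-0.0963647)) / 15 = -0.0850876

-0.08509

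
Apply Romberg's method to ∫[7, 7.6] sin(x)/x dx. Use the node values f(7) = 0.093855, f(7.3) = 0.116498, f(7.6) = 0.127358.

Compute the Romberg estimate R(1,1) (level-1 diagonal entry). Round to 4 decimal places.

R(0,0) (trapezoid, 1 panel, h=0.6000): 0.066364
R(1,0) (trapezoid, 2 panels, h=0.3000): 0.068131
R(1,1) = 0.068131 + (0.068131 − 0.066364)/3 = 0.068720

0.0687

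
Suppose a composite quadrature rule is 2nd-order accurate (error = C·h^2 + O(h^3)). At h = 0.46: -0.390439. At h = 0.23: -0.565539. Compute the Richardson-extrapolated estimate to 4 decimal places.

-0.6239

Extrapolated value = (4·A(h/2) − A(h)) / (4 − 1)
= (4·(-0.565539) − (-0.390439)) / 3
= -1.871717 / 3 = -0.623906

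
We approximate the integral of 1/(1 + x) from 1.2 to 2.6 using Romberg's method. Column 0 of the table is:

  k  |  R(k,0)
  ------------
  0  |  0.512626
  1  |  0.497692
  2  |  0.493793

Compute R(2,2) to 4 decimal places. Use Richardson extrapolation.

R(1,1) = 0.497692 + (0.497692 − 0.512626)/3 = 0.492714
R(2,1) = 0.493793 + (0.493793 − 0.497692)/3 = 0.492493
R(2,2) = 0.492493 + (0.492493 − 0.492714)/15 = 0.492478
(Column j=1 coincides with Simpson's rule on the same nodes.)

0.4925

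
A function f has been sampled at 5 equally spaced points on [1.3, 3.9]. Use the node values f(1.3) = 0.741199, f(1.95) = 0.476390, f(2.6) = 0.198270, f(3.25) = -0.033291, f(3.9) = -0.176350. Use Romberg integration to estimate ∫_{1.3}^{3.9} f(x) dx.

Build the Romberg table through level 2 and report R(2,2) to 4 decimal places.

R(0,0) (trapezoid, 1 panel, h=2.6000): 0.734304
R(1,0) (trapezoid, 2 panels, h=1.3000): 0.624903
R(2,0) (trapezoid, 4 panels, h=0.6500): 0.600466
R(1,1) = 0.624903 + (0.624903 − 0.734304)/3 = 0.588436
R(2,1) = 0.600466 + (0.600466 − 0.624903)/3 = 0.592320
R(2,2) = 0.592320 + (0.592320 − 0.588436)/15 = 0.592579

0.5926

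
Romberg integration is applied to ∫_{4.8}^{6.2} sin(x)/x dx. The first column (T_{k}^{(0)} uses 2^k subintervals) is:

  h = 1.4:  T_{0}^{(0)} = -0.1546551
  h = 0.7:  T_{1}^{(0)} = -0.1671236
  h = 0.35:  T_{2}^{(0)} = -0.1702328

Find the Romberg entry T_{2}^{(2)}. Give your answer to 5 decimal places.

-0.17127

Richardson extrapolation on the trapezoidal column (denominator 4−1=3):
T_{1}^{(1)} = -0.1671236 + (-0.1671236 − (-0.1546551))/3 = -0.1712798
T_{2}^{(1)} = (4·(-0.1702328) − (-0.1671236)) / 3 = -0.1712692
T_{2}^{(2)} = (16·(-0.1712692) − (-0.1712798)) / 15 = -0.1712685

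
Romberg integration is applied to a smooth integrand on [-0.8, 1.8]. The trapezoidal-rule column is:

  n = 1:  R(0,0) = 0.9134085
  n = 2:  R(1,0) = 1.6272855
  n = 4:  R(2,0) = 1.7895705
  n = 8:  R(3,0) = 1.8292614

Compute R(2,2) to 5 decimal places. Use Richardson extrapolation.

1.84223

Richardson extrapolation on the trapezoidal column (denominator 4−1=3):
R(1,1) = 1.6272855 + (1.6272855 − 0.9134085)/3 = 1.8652445
R(2,1) = (4·1.7895705 − 1.6272855) / 3 = 1.8436655
R(2,2) = 1.8436655 + (1.8436655 − 1.8652445)/15 = 1.8422269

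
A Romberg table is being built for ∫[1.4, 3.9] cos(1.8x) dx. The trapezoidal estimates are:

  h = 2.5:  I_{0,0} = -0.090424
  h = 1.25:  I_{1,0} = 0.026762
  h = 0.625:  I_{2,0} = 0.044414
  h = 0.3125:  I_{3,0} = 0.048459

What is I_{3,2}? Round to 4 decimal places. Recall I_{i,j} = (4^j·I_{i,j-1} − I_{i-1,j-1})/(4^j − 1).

0.0498

Richardson extrapolation on the trapezoidal column (denominator 4−1=3):
I_{2,1} = (4·0.044414 − 0.026762) / 3 = 0.050298
I_{3,1} = (4·0.048459 − 0.044414) / 3 = 0.049807
I_{3,2} = (16·0.049807 − 0.050298) / 15 = 0.049774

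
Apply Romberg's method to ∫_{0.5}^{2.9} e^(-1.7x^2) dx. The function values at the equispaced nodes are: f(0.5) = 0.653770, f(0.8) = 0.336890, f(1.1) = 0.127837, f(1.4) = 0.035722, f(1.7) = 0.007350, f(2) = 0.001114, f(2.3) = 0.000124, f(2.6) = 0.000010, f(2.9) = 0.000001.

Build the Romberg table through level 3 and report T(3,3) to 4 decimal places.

0.2425

T(0,0) (trapezoid, 1 panel, h=2.4000): 0.784525
T(1,0) (trapezoid, 2 panels, h=1.2000): 0.401083
T(2,0) (trapezoid, 4 panels, h=0.6000): 0.277318
T(3,0) (trapezoid, 8 panels, h=0.3000): 0.250780
T(1,1) = 0.401083 + (0.401083 − 0.784525)/3 = 0.273269
T(2,1) = 0.277318 + (0.277318 − 0.401083)/3 = 0.236063
T(3,1) = 0.250780 + (0.250780 − 0.277318)/3 = 0.241934
T(2,2) = 0.236063 + (0.236063 − 0.273269)/15 = 0.233583
T(3,2) = 0.241934 + (0.241934 − 0.236063)/15 = 0.242325
T(3,3) = 0.242325 + (0.242325 − 0.233583)/63 = 0.242464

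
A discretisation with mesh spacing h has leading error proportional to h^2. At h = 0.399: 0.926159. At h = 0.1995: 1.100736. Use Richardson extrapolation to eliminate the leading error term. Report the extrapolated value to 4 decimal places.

The leading error scales as h^2; refining by a factor of 2 reduces it by 2^2 = 4.
Extrapolated value = (4·A(h/2) − A(h)) / (4 − 1)
= (4·1.100736 − 0.926159) / 3
= 3.476785 / 3 = 1.158928

1.1589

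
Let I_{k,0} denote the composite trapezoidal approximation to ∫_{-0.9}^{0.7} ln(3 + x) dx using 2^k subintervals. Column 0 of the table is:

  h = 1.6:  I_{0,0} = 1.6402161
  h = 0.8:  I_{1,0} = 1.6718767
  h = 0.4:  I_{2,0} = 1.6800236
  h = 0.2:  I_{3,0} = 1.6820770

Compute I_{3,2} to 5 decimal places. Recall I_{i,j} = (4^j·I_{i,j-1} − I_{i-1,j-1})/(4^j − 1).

1.68276

I_{2,1} = 1.6800236 + (1.6800236 − 1.6718767)/3 = 1.6827392
I_{3,1} = (4·1.6820770 − 1.6800236) / 3 = 1.6827615
I_{3,2} = (16·1.6827615 − 1.6827392) / 15 = 1.6827630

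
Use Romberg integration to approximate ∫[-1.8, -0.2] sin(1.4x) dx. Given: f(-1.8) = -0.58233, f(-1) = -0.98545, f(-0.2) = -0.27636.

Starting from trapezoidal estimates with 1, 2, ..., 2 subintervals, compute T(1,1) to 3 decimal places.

T(0,0) (trapezoid, 1 panel, h=1.6000): -0.68695
T(1,0) (trapezoid, 2 panels, h=0.8000): -1.13184
T(1,1) = -1.13184 + (-1.13184 − (-0.68695))/3 = -1.28014

-1.280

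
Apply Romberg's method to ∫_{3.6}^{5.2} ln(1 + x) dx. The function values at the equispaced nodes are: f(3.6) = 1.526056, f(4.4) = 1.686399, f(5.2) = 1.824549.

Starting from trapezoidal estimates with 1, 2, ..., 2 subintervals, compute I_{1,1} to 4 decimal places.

2.6923

I_{0,0} (trapezoid, 1 panel, h=1.6000): 2.680484
I_{1,0} (trapezoid, 2 panels, h=0.8000): 2.689361
I_{1,1} = 2.689361 + (2.689361 − 2.680484)/3 = 2.692320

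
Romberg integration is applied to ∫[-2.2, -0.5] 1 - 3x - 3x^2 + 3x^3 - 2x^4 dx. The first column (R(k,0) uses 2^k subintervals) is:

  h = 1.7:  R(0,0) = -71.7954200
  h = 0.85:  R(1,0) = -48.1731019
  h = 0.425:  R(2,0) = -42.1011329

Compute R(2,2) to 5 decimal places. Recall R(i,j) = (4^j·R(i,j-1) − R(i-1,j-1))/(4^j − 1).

R(1,1) = -48.1731019 + (-48.1731019 − (-71.7954200))/3 = -40.2989959
R(2,1) = -42.1011329 + (-42.1011329 − (-48.1731019))/3 = -40.0771432
R(2,2) = -40.0771432 + (-40.0771432 − (-40.2989959))/15 = -40.0623530

-40.06235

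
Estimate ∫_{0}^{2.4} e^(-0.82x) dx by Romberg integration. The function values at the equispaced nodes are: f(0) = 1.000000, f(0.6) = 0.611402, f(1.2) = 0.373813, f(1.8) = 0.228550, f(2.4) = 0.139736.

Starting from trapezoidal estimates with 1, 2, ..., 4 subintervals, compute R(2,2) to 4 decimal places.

R(0,0) (trapezoid, 1 panel, h=2.4000): 1.367683
R(1,0) (trapezoid, 2 panels, h=1.2000): 1.132417
R(2,0) (trapezoid, 4 panels, h=0.6000): 1.070180
R(1,1) = 1.132417 + (1.132417 − 1.367683)/3 = 1.053995
R(2,1) = 1.070180 + (1.070180 − 1.132417)/3 = 1.049434
R(2,2) = 1.049434 + (1.049434 − 1.053995)/15 = 1.049130

1.0491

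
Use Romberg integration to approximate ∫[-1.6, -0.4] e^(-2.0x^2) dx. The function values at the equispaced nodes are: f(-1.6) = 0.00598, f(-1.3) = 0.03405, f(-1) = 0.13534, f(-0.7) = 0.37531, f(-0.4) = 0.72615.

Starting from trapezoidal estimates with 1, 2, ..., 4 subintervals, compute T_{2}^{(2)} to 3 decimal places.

0.265

T_{0}^{(0)} (trapezoid, 1 panel, h=1.2000): 0.43928
T_{1}^{(0)} (trapezoid, 2 panels, h=0.6000): 0.30084
T_{2}^{(0)} (trapezoid, 4 panels, h=0.3000): 0.27323
T_{1}^{(1)} = 0.30084 + (0.30084 − 0.43928)/3 = 0.25469
T_{2}^{(1)} = 0.27323 + (0.27323 − 0.30084)/3 = 0.26403
T_{2}^{(2)} = 0.26403 + (0.26403 − 0.25469)/15 = 0.26465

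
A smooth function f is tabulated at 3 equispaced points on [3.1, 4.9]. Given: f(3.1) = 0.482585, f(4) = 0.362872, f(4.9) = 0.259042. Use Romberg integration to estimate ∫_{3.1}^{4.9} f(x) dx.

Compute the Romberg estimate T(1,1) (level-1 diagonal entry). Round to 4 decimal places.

T(0,0) (trapezoid, 1 panel, h=1.8000): 0.667464
T(1,0) (trapezoid, 2 panels, h=0.9000): 0.660317
T(1,1) = 0.660317 + (0.660317 − 0.667464)/3 = 0.657935

0.6579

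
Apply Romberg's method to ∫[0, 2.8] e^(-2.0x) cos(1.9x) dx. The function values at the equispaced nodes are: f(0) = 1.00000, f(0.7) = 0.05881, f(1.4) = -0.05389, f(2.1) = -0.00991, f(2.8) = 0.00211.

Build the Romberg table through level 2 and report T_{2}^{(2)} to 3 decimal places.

T_{0}^{(0)} (trapezoid, 1 panel, h=2.8000): 1.40295
T_{1}^{(0)} (trapezoid, 2 panels, h=1.4000): 0.62603
T_{2}^{(0)} (trapezoid, 4 panels, h=0.7000): 0.34725
T_{1}^{(1)} = 0.62603 + (0.62603 − 1.40295)/3 = 0.36706
T_{2}^{(1)} = 0.34725 + (0.34725 − 0.62603)/3 = 0.25432
T_{2}^{(2)} = 0.25432 + (0.25432 − 0.36706)/15 = 0.24680

0.247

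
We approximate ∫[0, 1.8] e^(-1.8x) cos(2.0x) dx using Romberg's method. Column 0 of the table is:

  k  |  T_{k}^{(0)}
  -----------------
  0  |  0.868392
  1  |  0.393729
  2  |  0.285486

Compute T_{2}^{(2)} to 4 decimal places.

Richardson extrapolation on the trapezoidal column (denominator 4−1=3):
T_{1}^{(1)} = (4·0.393729 − 0.868392) / 3 = 0.235508
T_{2}^{(1)} = (4·0.285486 − 0.393729) / 3 = 0.249405
T_{2}^{(2)} = 0.249405 + (0.249405 − 0.235508)/15 = 0.250331

0.2503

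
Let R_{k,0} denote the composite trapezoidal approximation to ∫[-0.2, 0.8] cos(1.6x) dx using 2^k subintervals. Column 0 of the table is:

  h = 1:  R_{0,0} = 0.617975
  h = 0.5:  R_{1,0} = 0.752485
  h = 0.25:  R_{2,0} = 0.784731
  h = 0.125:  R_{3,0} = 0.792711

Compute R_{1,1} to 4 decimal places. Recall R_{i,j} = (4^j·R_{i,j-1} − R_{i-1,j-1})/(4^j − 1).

0.7973

Richardson extrapolation on the trapezoidal column (denominator 4−1=3):
R_{1,1} = 0.752485 + (0.752485 − 0.617975)/3 = 0.797322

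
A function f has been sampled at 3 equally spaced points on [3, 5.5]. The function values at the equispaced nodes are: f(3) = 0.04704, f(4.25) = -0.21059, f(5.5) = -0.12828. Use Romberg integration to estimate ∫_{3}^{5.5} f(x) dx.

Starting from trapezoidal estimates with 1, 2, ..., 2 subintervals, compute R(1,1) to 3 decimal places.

R(0,0) (trapezoid, 1 panel, h=2.5000): -0.10155
R(1,0) (trapezoid, 2 panels, h=1.2500): -0.31401
R(1,1) = -0.31401 + (-0.31401 − (-0.10155))/3 = -0.38483

-0.385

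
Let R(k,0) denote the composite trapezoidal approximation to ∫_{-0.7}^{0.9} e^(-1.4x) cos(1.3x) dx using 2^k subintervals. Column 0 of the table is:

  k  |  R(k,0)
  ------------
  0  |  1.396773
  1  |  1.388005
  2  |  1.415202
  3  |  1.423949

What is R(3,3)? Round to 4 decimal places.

Richardson extrapolation on the trapezoidal column (denominator 4−1=3):
R(1,1) = 1.388005 + (1.388005 − 1.396773)/3 = 1.385082
R(2,1) = (4·1.415202 − 1.388005) / 3 = 1.424268
R(3,1) = (4·1.423949 − 1.415202) / 3 = 1.426865
R(2,2) = 1.424268 + (1.424268 − 1.385082)/15 = 1.426880
R(3,2) = (16·1.426865 − 1.424268) / 15 = 1.427038
R(3,3) = 1.427038 + (1.427038 − 1.426880)/63 = 1.427041
(Column j=1 coincides with Simpson's rule on the same nodes.)

1.4270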